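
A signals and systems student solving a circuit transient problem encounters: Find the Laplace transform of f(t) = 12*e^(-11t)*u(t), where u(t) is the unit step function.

Standard Laplace transform pair:
e^(-at)*u(t) <-> 1/(s+a)
With a = 11: L{12*e^(-11t)*u(t)} = 12/(s+11), ROC: Re(s) > -11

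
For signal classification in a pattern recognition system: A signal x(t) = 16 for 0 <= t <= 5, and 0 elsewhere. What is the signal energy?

Energy = integral of |x(t)|^2 dt over the signal duration
= 16^2 * 5 = 256 * 5 = 1280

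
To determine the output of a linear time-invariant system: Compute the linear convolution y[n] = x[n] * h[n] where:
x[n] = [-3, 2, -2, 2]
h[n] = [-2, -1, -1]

y[n] = sum_k x[k]*h[n-k]. Output length = len(x) + len(h) - 1 = 4 + 3 - 1 = 6.
y[0] = -3*-2 = 6
y[1] = 2*-2 + -3*-1 = -1
y[2] = -2*-2 + 2*-1 + -3*-1 = 5
y[3] = 2*-2 + -2*-1 + 2*-1 = -4
y[4] = 2*-1 + -2*-1 = 0
y[5] = 2*-1 = -2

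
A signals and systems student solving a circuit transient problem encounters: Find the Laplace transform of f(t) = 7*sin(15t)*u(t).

Standard pair: sin(wt)*u(t) <-> w/(s^2+w^2)
With w = 15: L{7*sin(15t)*u(t)} = 105/(s^2+225)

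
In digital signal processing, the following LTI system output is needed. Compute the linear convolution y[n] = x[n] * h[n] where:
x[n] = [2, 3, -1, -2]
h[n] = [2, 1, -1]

y[n] = sum_k x[k]*h[n-k]. Output length = len(x) + len(h) - 1 = 4 + 3 - 1 = 6.
y[0] = 2*2 = 4
y[1] = 3*2 + 2*1 = 8
y[2] = -1*2 + 3*1 + 2*-1 = -1
y[3] = -2*2 + -1*1 + 3*-1 = -8
y[4] = -2*1 + -1*-1 = -1
y[5] = -2*-1 = 2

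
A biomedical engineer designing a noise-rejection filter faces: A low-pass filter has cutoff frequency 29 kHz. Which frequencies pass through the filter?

A low-pass filter passes all frequencies below the cutoff frequency 29 kHz and attenuates higher frequencies.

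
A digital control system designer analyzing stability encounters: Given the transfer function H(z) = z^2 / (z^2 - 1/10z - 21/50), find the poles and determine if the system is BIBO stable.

Poles are roots of the denominator: z^2 - 1/10z - 21/50 = 0.
Quadratic formula: z = [-(-1/10) +/- sqrt((-1/10)^2 - 4*(-21/50))] / 2
Discriminant = 1/100 + 42/25 = 169/100; sqrt = 13/10.
z = (1/10 +/- 13/10) / 2 => z = 7/10 or z = -3/5.
|p1| = 7/10, |p2| = 3/5.
For BIBO stability, all poles must lie inside the unit circle (|p| < 1).
System is STABLE since both |p| < 1.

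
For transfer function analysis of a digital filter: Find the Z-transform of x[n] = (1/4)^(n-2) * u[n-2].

Time-shifting property: if X(z) = Z{x[n]}, then Z{x[n-d]} = z^(-d) * X(z)
X(z) = z/(z - 1/4) for x[n] = (1/4)^n * u[n]
Z{x[n-2]} = z^(-2) * z/(z - 1/4) = z^(-1)/(z - 1/4)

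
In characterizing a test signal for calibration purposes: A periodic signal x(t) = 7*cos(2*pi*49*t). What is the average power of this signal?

Average power of A*cos(wt) is A^2/2.
P = 7^2 / 2 = 49/2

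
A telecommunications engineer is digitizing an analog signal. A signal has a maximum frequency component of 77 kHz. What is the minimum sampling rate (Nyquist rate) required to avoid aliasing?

By the Nyquist-Shannon sampling theorem,
the minimum sampling rate (Nyquist rate) must be at least 2 * f_max.
Nyquist rate = 2 * 77 kHz = 154 kHz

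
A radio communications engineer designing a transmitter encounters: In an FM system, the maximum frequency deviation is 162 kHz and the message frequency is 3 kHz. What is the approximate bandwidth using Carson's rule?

Carson's rule: BW = 2*(delta_f + f_m)
= 2*(162 + 3) kHz = 330 kHz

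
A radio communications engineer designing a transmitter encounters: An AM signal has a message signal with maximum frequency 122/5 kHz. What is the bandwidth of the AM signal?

In AM (double-sideband), the bandwidth is twice the message frequency.
BW = 2 * f_m = 2 * 122/5 kHz = 244/5 kHz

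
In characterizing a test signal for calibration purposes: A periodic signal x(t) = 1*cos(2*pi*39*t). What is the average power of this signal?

Average power of A*cos(wt) is A^2/2.
P = 1^2 / 2 = 1/2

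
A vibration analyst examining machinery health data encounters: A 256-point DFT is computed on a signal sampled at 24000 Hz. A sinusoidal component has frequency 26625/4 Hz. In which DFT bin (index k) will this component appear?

DFT frequency resolution = f_s/N = 24000/256 = 375/4 Hz
Bin index k = f_signal / resolution = 26625/4 / 375/4 = 71
The signal frequency 26625/4 Hz falls in DFT bin k = 71.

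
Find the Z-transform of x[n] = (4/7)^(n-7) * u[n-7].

Time-shifting property: if X(z) = Z{x[n]}, then Z{x[n-d]} = z^(-d) * X(z)
X(z) = z/(z - 4/7) for x[n] = (4/7)^n * u[n]
Z{x[n-7]} = z^(-7) * z/(z - 4/7) = z^(-6)/(z - 4/7)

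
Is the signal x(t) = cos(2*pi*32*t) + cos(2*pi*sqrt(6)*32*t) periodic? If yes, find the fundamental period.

f1 = 32 Hz, f2 = 32*sqrt(6) Hz
Ratio f2/f1 = sqrt(6), which is irrational.
Since the frequency ratio is irrational, no common period exists.
The signal is not periodic.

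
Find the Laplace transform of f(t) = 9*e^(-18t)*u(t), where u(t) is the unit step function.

Standard Laplace transform pair:
e^(-at)*u(t) <-> 1/(s+a)
With a = 18: L{9*e^(-18t)*u(t)} = 9/(s+18), ROC: Re(s) > -18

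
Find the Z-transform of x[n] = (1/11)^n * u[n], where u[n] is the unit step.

The Z-transform of a^n * u[n] is z/(z-a) for |z| > |a|.
Here a = 1/11, so X(z) = z/(z - (1/11)) = 11z/(11z - 1)
ROC: |z| > 1/11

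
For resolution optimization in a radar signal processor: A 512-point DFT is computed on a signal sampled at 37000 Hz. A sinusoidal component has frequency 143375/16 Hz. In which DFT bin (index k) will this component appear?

DFT frequency resolution = f_s/N = 37000/512 = 4625/64 Hz
Bin index k = f_signal / resolution = 143375/16 / 4625/64 = 124
The signal frequency 143375/16 Hz falls in DFT bin k = 124.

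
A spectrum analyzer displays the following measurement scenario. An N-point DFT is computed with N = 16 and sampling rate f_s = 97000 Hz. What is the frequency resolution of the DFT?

DFT frequency resolution = f_s / N
= 97000 / 16 = 12125/2 Hz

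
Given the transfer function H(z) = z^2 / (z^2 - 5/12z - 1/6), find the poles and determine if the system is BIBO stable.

Poles are roots of the denominator: z^2 - 5/12z - 1/6 = 0.
Quadratic formula: z = [-(-5/12) +/- sqrt((-5/12)^2 - 4*(-1/6))] / 2
Discriminant = 25/144 + 2/3 = 121/144; sqrt = 11/12.
z = (5/12 +/- 11/12) / 2 => z = 2/3 or z = -1/4.
|p1| = 2/3, |p2| = 1/4.
For BIBO stability, all poles must lie inside the unit circle (|p| < 1).
System is STABLE since both |p| < 1.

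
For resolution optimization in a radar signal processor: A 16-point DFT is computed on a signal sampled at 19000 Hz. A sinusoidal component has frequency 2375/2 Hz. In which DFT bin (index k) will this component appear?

DFT frequency resolution = f_s/N = 19000/16 = 2375/2 Hz
Bin index k = f_signal / resolution = 2375/2 / 2375/2 = 1
The signal frequency 2375/2 Hz falls in DFT bin k = 1.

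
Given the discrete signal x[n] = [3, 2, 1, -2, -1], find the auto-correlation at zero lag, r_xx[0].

The auto-correlation at zero lag r_xx[0] equals the signal energy.
r_xx[0] = sum of x[n]^2 = 3^2 + 2^2 + 1^2 + (-2)^2 + (-1)^2
= 9 + 4 + 1 + 4 + 1 = 19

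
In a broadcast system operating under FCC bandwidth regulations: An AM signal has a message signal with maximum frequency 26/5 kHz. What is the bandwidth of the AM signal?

In AM (double-sideband), the bandwidth is twice the message frequency.
BW = 2 * f_m = 2 * 26/5 kHz = 52/5 kHz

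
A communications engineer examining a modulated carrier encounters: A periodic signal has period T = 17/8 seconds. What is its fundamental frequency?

The fundamental frequency is the reciprocal of the period.
f = 1/T = 1/(17/8) = 8/17 Hz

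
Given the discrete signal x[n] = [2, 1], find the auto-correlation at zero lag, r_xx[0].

The auto-correlation at zero lag r_xx[0] equals the signal energy.
r_xx[0] = sum of x[n]^2 = 2^2 + 1^2
= 4 + 1 = 5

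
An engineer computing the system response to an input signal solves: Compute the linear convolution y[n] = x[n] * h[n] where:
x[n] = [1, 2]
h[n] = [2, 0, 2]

y[n] = sum_k x[k]*h[n-k]. Output length = len(x) + len(h) - 1 = 2 + 3 - 1 = 4.
y[0] = 1*2 = 2
y[1] = 2*2 + 1*0 = 4
y[2] = 2*0 + 1*2 = 2
y[3] = 2*2 = 4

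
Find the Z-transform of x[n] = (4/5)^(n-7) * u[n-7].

Time-shifting property: if X(z) = Z{x[n]}, then Z{x[n-d]} = z^(-d) * X(z)
X(z) = z/(z - 4/5) for x[n] = (4/5)^n * u[n]
Z{x[n-7]} = z^(-7) * z/(z - 4/5) = z^(-6)/(z - 4/5)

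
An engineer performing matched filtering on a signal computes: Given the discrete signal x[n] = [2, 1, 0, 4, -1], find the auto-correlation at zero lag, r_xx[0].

The auto-correlation at zero lag r_xx[0] equals the signal energy.
r_xx[0] = sum of x[n]^2 = 2^2 + 1^2 + 0^2 + 4^2 + (-1)^2
= 4 + 1 + 0 + 16 + 1 = 22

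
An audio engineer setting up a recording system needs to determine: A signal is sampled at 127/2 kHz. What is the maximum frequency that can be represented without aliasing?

The maximum frequency that can be represented without aliasing
is the Nyquist frequency: f_max = f_s / 2 = 127/2 kHz / 2 = 127/4 kHz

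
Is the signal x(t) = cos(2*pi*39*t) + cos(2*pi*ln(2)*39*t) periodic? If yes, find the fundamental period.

f1 = 39 Hz, f2 = 39*ln(2) Hz
Ratio f2/f1 = ln(2), which is irrational.
Since the frequency ratio is irrational, no common period exists.
The signal is not periodic.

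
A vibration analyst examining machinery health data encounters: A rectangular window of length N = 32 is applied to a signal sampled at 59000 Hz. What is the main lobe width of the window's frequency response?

For a rectangular window of length N,
the main lobe width in frequency is 2*f_s/N.
= 2*59000/32 = 7375/2 Hz
This determines the minimum frequency separation for resolving two sinusoids.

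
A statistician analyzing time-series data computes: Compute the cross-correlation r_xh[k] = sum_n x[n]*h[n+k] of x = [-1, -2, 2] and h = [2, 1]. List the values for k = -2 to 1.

Both sequences indexed from 0 and zero outside their support.
Lags with overlap: k = -2 to 1.
  r_xh[-2] = x[2]*h[0] = 4
  r_xh[-1] = x[1]*h[0] + x[2]*h[1] = -2
  r_xh[0] = x[0]*h[0] + x[1]*h[1] = -4
  r_xh[1] = x[0]*h[1] = -1
r_xh = [4, -2, -4, -1] (for k = -2, ..., 1)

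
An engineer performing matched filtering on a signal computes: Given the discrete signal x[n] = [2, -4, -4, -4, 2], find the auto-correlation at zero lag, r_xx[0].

The auto-correlation at zero lag r_xx[0] equals the signal energy.
r_xx[0] = sum of x[n]^2 = 2^2 + (-4)^2 + (-4)^2 + (-4)^2 + 2^2
= 4 + 16 + 16 + 16 + 4 = 56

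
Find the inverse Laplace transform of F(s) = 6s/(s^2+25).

Standard pair: s/(s^2+w^2) <-> cos(wt)*u(t)
With k=6, w=5: f(t) = 6*cos(5t)*u(t)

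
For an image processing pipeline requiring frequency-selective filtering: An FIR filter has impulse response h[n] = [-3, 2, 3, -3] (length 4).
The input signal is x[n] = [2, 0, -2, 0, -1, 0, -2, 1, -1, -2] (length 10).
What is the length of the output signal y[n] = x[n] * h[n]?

For linear convolution, the output length is:
len(y) = len(x) + len(h) - 1 = 10 + 4 - 1 = 13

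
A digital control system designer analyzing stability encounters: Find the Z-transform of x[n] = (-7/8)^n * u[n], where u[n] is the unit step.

The Z-transform of a^n * u[n] is z/(z-a) for |z| > |a|.
Here a = -7/8, so X(z) = z/(z - (-7/8)) = 8z/(8z + 7)
ROC: |z| > 7/8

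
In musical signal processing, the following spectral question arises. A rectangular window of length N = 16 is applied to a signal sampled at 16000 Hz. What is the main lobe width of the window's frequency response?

For a rectangular window of length N,
the main lobe width in frequency is 2*f_s/N.
= 2*16000/16 = 2000 Hz
This determines the minimum frequency separation for resolving two sinusoids.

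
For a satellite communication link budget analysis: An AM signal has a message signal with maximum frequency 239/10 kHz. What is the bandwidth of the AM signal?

In AM (double-sideband), the bandwidth is twice the message frequency.
BW = 2 * f_m = 2 * 239/10 kHz = 239/5 kHz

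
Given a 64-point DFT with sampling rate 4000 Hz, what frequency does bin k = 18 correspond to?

The frequency of DFT bin k is: f_k = k * f_s / N
f_18 = 18 * 4000 / 64 = 1125 Hz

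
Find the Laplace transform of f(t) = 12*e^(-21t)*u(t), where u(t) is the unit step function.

Standard Laplace transform pair:
e^(-at)*u(t) <-> 1/(s+a)
With a = 21: L{12*e^(-21t)*u(t)} = 12/(s+21), ROC: Re(s) > -21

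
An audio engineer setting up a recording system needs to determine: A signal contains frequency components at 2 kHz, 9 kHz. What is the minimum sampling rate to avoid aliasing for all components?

The highest frequency component is f_max = 9 kHz.
Nyquist rate = 2 * f_max = 2 * 9 kHz = 18 kHz.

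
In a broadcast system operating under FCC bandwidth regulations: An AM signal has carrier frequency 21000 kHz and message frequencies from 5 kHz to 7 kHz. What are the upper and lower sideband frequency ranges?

Upper sideband (USB) = fc + [fm_low, fm_high] = 21000 + [5, 7] = [21005, 21007] kHz
Lower sideband (LSB) = fc - [fm_high, fm_low] = 21000 - [7, 5] = [20993, 20995] kHz
Total occupied spectrum: 20993 kHz to 21007 kHz (plus carrier at 21000 kHz)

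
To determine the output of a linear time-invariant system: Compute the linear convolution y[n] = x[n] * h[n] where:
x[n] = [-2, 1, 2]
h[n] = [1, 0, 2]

y[n] = sum_k x[k]*h[n-k]. Output length = len(x) + len(h) - 1 = 3 + 3 - 1 = 5.
y[0] = -2*1 = -2
y[1] = 1*1 + -2*0 = 1
y[2] = 2*1 + 1*0 + -2*2 = -2
y[3] = 2*0 + 1*2 = 2
y[4] = 2*2 = 4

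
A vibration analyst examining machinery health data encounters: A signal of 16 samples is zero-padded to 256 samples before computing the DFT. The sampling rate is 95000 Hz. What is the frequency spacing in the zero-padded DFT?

Original DFT: N = 16, resolution = f_s/N = 95000/16 = 11875/2 Hz
Zero-padded DFT: N = 256, resolution = f_s/N = 95000/256 = 11875/32 Hz
Zero-padding interpolates the spectrum (finer frequency grid)
but does NOT improve the true spectral resolution (ability to resolve close frequencies).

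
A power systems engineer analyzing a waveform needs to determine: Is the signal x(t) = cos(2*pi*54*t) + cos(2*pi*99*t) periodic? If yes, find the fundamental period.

f1 = 54 Hz, f2 = 99 Hz
Period T1 = 1/54, T2 = 1/99
Ratio T1/T2 = 99/54, which is rational.
The signal is periodic with fundamental period T = 1/GCD(54,99) = 1/9 s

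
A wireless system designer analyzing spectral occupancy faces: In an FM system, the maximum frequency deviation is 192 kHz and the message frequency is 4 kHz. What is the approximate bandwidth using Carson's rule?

Carson's rule: BW = 2*(delta_f + f_m)
= 2*(192 + 4) kHz = 392 kHz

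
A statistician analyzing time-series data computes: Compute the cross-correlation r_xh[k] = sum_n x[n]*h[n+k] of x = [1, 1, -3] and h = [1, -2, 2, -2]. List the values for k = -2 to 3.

Both sequences indexed from 0 and zero outside their support.
Lags with overlap: k = -2 to 3.
  r_xh[-2] = x[2]*h[0] = -3
  r_xh[-1] = x[1]*h[0] + x[2]*h[1] = 7
  r_xh[0] = x[0]*h[0] + x[1]*h[1] + x[2]*h[2] = -7
  r_xh[1] = x[0]*h[1] + x[1]*h[2] + x[2]*h[3] = 6
  r_xh[2] = x[0]*h[2] + x[1]*h[3] = 0
  r_xh[3] = x[0]*h[3] = -2
r_xh = [-3, 7, -7, 6, 0, -2] (for k = -2, ..., 3)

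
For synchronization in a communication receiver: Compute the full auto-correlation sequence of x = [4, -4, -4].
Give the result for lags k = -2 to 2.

r_xx[k] = sum_m x[m]*x[m+k], indexed from 0, for k = -2 to 2:
  r_xx[-2] = x[2]*x[0] = -16
  r_xx[-1] = x[1]*x[0] + x[2]*x[1] = 0
  r_xx[0] = x[0]*x[0] + x[1]*x[1] + x[2]*x[2] = 48
  r_xx[1] = x[0]*x[1] + x[1]*x[2] = 0
  r_xx[2] = x[0]*x[2] = -16
r_xx = [-16, 0, 48, 0, -16]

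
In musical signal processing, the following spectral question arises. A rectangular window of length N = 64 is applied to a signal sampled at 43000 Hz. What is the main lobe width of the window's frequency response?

For a rectangular window of length N,
the main lobe width in frequency is 2*f_s/N.
= 2*43000/64 = 5375/4 Hz
This determines the minimum frequency separation for resolving two sinusoids.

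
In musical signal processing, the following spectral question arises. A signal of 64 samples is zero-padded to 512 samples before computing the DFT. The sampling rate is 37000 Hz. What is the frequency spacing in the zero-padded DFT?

Original DFT: N = 64, resolution = f_s/N = 37000/64 = 4625/8 Hz
Zero-padded DFT: N = 512, resolution = f_s/N = 37000/512 = 4625/64 Hz
Zero-padding interpolates the spectrum (finer frequency grid)
but does NOT improve the true spectral resolution (ability to resolve close frequencies).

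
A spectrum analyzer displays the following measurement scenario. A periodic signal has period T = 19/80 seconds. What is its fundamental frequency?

The fundamental frequency is the reciprocal of the period.
f = 1/T = 1/(19/80) = 80/19 Hz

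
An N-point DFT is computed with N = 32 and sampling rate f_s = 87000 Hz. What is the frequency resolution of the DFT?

DFT frequency resolution = f_s / N
= 87000 / 32 = 10875/4 Hz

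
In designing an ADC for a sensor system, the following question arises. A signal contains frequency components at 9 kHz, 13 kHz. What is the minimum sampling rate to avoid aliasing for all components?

The highest frequency component is f_max = 13 kHz.
Nyquist rate = 2 * f_max = 2 * 13 kHz = 26 kHz.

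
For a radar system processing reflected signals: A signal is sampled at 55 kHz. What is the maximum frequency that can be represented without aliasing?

The maximum frequency that can be represented without aliasing
is the Nyquist frequency: f_max = f_s / 2 = 55 kHz / 2 = 55/2 kHz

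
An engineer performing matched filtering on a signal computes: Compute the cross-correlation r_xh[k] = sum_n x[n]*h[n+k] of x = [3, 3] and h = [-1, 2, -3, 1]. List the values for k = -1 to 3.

Both sequences indexed from 0 and zero outside their support.
Lags with overlap: k = -1 to 3.
  r_xh[-1] = x[1]*h[0] = -3
  r_xh[0] = x[0]*h[0] + x[1]*h[1] = 3
  r_xh[1] = x[0]*h[1] + x[1]*h[2] = -3
  r_xh[2] = x[0]*h[2] + x[1]*h[3] = -6
  r_xh[3] = x[0]*h[3] = 3
r_xh = [-3, 3, -3, -6, 3] (for k = -1, ..., 3)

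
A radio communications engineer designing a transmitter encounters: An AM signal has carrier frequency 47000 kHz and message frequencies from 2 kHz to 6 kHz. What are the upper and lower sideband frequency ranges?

Upper sideband (USB) = fc + [fm_low, fm_high] = 47000 + [2, 6] = [47002, 47006] kHz
Lower sideband (LSB) = fc - [fm_high, fm_low] = 47000 - [6, 2] = [46994, 46998] kHz
Total occupied spectrum: 46994 kHz to 47006 kHz (plus carrier at 47000 kHz)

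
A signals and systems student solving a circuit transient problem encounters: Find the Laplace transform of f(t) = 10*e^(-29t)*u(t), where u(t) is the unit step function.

Standard Laplace transform pair:
e^(-at)*u(t) <-> 1/(s+a)
With a = 29: L{10*e^(-29t)*u(t)} = 10/(s+29), ROC: Re(s) > -29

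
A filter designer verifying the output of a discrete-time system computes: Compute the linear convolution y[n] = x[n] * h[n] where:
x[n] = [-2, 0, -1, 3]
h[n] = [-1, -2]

y[n] = sum_k x[k]*h[n-k]. Output length = len(x) + len(h) - 1 = 4 + 2 - 1 = 5.
y[0] = -2*-1 = 2
y[1] = 0*-1 + -2*-2 = 4
y[2] = -1*-1 + 0*-2 = 1
y[3] = 3*-1 + -1*-2 = -1
y[4] = 3*-2 = -6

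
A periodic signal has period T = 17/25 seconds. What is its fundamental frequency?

The fundamental frequency is the reciprocal of the period.
f = 1/T = 1/(17/25) = 25/17 Hz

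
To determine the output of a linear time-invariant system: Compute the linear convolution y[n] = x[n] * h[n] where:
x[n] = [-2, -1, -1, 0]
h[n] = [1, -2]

y[n] = sum_k x[k]*h[n-k]. Output length = len(x) + len(h) - 1 = 4 + 2 - 1 = 5.
y[0] = -2*1 = -2
y[1] = -1*1 + -2*-2 = 3
y[2] = -1*1 + -1*-2 = 1
y[3] = 0*1 + -1*-2 = 2
y[4] = 0*-2 = 0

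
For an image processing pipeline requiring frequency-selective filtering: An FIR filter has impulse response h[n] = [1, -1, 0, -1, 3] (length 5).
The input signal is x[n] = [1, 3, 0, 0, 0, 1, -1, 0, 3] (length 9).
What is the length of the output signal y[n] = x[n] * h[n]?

For linear convolution, the output length is:
len(y) = len(x) + len(h) - 1 = 9 + 5 - 1 = 13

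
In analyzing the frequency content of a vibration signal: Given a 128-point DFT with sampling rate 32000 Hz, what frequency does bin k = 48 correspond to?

The frequency of DFT bin k is: f_k = k * f_s / N
f_48 = 48 * 32000 / 128 = 12000 Hz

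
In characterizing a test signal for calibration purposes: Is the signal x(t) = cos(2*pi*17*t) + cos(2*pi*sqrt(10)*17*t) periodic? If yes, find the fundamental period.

f1 = 17 Hz, f2 = 17*sqrt(10) Hz
Ratio f2/f1 = sqrt(10), which is irrational.
Since the frequency ratio is irrational, no common period exists.
The signal is not periodic.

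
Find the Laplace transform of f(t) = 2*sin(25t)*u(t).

Standard pair: sin(wt)*u(t) <-> w/(s^2+w^2)
With w = 25: L{2*sin(25t)*u(t)} = 50/(s^2+625)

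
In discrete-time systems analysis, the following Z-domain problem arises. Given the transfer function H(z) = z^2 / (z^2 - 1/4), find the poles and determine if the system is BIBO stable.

Poles are roots of the denominator: z^2 - 1/4 = 0.
Quadratic formula: z = [-(0) +/- sqrt((0)^2 - 4*(-1/4))] / 2
Discriminant = 0 + 1 = 1; sqrt = 1.
z = (0 +/- 1) / 2 => z = 1/2 or z = -1/2.
|p1| = 1/2, |p2| = 1/2.
For BIBO stability, all poles must lie inside the unit circle (|p| < 1).
System is STABLE since both |p| < 1.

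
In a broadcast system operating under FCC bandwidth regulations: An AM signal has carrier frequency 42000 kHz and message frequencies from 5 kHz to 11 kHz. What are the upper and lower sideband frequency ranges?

Upper sideband (USB) = fc + [fm_low, fm_high] = 42000 + [5, 11] = [42005, 42011] kHz
Lower sideband (LSB) = fc - [fm_high, fm_low] = 42000 - [11, 5] = [41989, 41995] kHz
Total occupied spectrum: 41989 kHz to 42011 kHz (plus carrier at 42000 kHz)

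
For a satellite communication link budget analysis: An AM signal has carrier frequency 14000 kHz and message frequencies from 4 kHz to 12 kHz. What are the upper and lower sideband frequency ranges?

Upper sideband (USB) = fc + [fm_low, fm_high] = 14000 + [4, 12] = [14004, 14012] kHz
Lower sideband (LSB) = fc - [fm_high, fm_low] = 14000 - [12, 4] = [13988, 13996] kHz
Total occupied spectrum: 13988 kHz to 14012 kHz (plus carrier at 14000 kHz)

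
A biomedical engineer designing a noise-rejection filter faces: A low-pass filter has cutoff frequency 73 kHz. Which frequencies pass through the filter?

A low-pass filter passes all frequencies below the cutoff frequency 73 kHz and attenuates higher frequencies.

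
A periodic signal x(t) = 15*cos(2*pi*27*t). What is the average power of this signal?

Average power of A*cos(wt) is A^2/2.
P = 15^2 / 2 = 225/2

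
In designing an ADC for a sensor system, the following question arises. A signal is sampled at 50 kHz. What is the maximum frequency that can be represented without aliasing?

The maximum frequency that can be represented without aliasing
is the Nyquist frequency: f_max = f_s / 2 = 50 kHz / 2 = 25 kHz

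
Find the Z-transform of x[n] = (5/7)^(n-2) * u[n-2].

Time-shifting property: if X(z) = Z{x[n]}, then Z{x[n-d]} = z^(-d) * X(z)
X(z) = z/(z - 5/7) for x[n] = (5/7)^n * u[n]
Z{x[n-2]} = z^(-2) * z/(z - 5/7) = z^(-1)/(z - 5/7)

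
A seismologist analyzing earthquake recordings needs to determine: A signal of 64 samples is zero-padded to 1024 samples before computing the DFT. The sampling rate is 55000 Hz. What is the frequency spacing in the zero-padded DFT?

Original DFT: N = 64, resolution = f_s/N = 55000/64 = 6875/8 Hz
Zero-padded DFT: N = 1024, resolution = f_s/N = 55000/1024 = 6875/128 Hz
Zero-padding interpolates the spectrum (finer frequency grid)
but does NOT improve the true spectral resolution (ability to resolve close frequencies).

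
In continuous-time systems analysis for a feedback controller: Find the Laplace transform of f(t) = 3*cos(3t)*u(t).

Standard pair: cos(wt)*u(t) <-> s/(s^2+w^2)
With w = 3: L{3*cos(3t)*u(t)} = 3s/(s^2+9)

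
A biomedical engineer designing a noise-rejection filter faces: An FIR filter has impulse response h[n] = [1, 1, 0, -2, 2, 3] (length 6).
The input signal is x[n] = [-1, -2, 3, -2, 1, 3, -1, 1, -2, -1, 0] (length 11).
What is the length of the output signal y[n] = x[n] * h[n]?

For linear convolution, the output length is:
len(y) = len(x) + len(h) - 1 = 11 + 6 - 1 = 16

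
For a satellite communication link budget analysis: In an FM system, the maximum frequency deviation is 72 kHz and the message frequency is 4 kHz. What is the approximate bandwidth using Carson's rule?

Carson's rule: BW = 2*(delta_f + f_m)
= 2*(72 + 4) kHz = 152 kHz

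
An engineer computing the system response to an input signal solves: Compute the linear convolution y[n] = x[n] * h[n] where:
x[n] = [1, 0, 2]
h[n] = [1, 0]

y[n] = sum_k x[k]*h[n-k]. Output length = len(x) + len(h) - 1 = 3 + 2 - 1 = 4.
y[0] = 1*1 = 1
y[1] = 0*1 + 1*0 = 0
y[2] = 2*1 + 0*0 = 2
y[3] = 2*0 = 0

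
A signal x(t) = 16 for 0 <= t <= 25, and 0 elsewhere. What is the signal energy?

Energy = integral of |x(t)|^2 dt over the signal duration
= 16^2 * 25 = 256 * 25 = 6400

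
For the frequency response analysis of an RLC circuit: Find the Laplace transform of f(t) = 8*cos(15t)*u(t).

Standard pair: cos(wt)*u(t) <-> s/(s^2+w^2)
With w = 15: L{8*cos(15t)*u(t)} = 8s/(s^2+225)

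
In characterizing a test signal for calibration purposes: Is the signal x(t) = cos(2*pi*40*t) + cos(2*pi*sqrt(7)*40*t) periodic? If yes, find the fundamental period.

f1 = 40 Hz, f2 = 40*sqrt(7) Hz
Ratio f2/f1 = sqrt(7), which is irrational.
Since the frequency ratio is irrational, no common period exists.
The signal is not periodic.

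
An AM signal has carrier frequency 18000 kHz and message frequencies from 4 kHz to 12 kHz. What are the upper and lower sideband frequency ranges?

Upper sideband (USB) = fc + [fm_low, fm_high] = 18000 + [4, 12] = [18004, 18012] kHz
Lower sideband (LSB) = fc - [fm_high, fm_low] = 18000 - [12, 4] = [17988, 17996] kHz
Total occupied spectrum: 17988 kHz to 18012 kHz (plus carrier at 18000 kHz)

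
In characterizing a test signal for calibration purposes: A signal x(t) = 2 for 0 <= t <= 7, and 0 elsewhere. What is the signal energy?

Energy = integral of |x(t)|^2 dt over the signal duration
= 2^2 * 7 = 4 * 7 = 28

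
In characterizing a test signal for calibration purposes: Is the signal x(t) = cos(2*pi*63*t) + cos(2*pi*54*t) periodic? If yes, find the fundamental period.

f1 = 63 Hz, f2 = 54 Hz
Period T1 = 1/63, T2 = 1/54
Ratio T1/T2 = 54/63, which is rational.
The signal is periodic with fundamental period T = 1/GCD(63,54) = 1/9 s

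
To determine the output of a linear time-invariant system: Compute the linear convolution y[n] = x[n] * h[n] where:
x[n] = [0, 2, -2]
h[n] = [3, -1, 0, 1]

y[n] = sum_k x[k]*h[n-k]. Output length = len(x) + len(h) - 1 = 3 + 4 - 1 = 6.
y[0] = 0*3 = 0
y[1] = 2*3 + 0*-1 = 6
y[2] = -2*3 + 2*-1 + 0*0 = -8
y[3] = -2*-1 + 2*0 + 0*1 = 2
y[4] = -2*0 + 2*1 = 2
y[5] = -2*1 = -2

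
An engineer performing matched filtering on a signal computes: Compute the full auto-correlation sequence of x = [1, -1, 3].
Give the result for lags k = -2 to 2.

r_xx[k] = sum_m x[m]*x[m+k], indexed from 0, for k = -2 to 2:
  r_xx[-2] = x[2]*x[0] = 3
  r_xx[-1] = x[1]*x[0] + x[2]*x[1] = -4
  r_xx[0] = x[0]*x[0] + x[1]*x[1] + x[2]*x[2] = 11
  r_xx[1] = x[0]*x[1] + x[1]*x[2] = -4
  r_xx[2] = x[0]*x[2] = 3
r_xx = [3, -4, 11, -4, 3]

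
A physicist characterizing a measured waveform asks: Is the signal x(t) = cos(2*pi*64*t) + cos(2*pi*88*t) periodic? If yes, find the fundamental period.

f1 = 64 Hz, f2 = 88 Hz
Period T1 = 1/64, T2 = 1/88
Ratio T1/T2 = 88/64, which is rational.
The signal is periodic with fundamental period T = 1/GCD(64,88) = 1/8 s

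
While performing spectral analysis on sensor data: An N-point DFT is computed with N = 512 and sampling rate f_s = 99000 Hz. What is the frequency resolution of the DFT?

DFT frequency resolution = f_s / N
= 99000 / 512 = 12375/64 Hz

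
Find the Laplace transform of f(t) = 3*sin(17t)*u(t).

Standard pair: sin(wt)*u(t) <-> w/(s^2+w^2)
With w = 17: L{3*sin(17t)*u(t)} = 51/(s^2+289)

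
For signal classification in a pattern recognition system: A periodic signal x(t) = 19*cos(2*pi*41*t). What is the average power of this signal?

Average power of A*cos(wt) is A^2/2.
P = 19^2 / 2 = 361/2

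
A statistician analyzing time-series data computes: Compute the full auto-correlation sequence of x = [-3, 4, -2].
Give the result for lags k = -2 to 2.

r_xx[k] = sum_m x[m]*x[m+k], indexed from 0, for k = -2 to 2:
  r_xx[-2] = x[2]*x[0] = 6
  r_xx[-1] = x[1]*x[0] + x[2]*x[1] = -20
  r_xx[0] = x[0]*x[0] + x[1]*x[1] + x[2]*x[2] = 29
  r_xx[1] = x[0]*x[1] + x[1]*x[2] = -20
  r_xx[2] = x[0]*x[2] = 6
r_xx = [6, -20, 29, -20, 6]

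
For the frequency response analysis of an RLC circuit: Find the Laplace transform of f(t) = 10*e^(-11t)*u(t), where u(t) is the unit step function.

Standard Laplace transform pair:
e^(-at)*u(t) <-> 1/(s+a)
With a = 11: L{10*e^(-11t)*u(t)} = 10/(s+11), ROC: Re(s) > -11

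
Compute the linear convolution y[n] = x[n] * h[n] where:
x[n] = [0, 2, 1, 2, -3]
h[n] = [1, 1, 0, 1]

y[n] = sum_k x[k]*h[n-k]. Output length = len(x) + len(h) - 1 = 5 + 4 - 1 = 8.
y[0] = 0*1 = 0
y[1] = 2*1 + 0*1 = 2
y[2] = 1*1 + 2*1 + 0*0 = 3
y[3] = 2*1 + 1*1 + 2*0 + 0*1 = 3
y[4] = -3*1 + 2*1 + 1*0 + 2*1 = 1
y[5] = -3*1 + 2*0 + 1*1 = -2
y[6] = -3*0 + 2*1 = 2
y[7] = -3*1 = -3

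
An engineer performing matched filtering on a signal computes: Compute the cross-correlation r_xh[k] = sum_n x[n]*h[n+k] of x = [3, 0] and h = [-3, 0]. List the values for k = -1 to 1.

Both sequences indexed from 0 and zero outside their support.
Lags with overlap: k = -1 to 1.
  r_xh[-1] = x[1]*h[0] = 0
  r_xh[0] = x[0]*h[0] + x[1]*h[1] = -9
  r_xh[1] = x[0]*h[1] = 0
r_xh = [0, -9, 0] (for k = -1, ..., 1)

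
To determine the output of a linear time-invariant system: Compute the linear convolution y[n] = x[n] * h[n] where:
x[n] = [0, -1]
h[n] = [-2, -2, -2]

y[n] = sum_k x[k]*h[n-k]. Output length = len(x) + len(h) - 1 = 2 + 3 - 1 = 4.
y[0] = 0*-2 = 0
y[1] = -1*-2 + 0*-2 = 2
y[2] = -1*-2 + 0*-2 = 2
y[3] = -1*-2 = 2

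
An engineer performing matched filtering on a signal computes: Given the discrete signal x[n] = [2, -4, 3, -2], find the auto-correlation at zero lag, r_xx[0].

The auto-correlation at zero lag r_xx[0] equals the signal energy.
r_xx[0] = sum of x[n]^2 = 2^2 + (-4)^2 + 3^2 + (-2)^2
= 4 + 16 + 9 + 4 = 33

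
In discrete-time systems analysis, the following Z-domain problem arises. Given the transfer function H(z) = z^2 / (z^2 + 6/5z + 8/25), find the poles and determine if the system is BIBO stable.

Poles are roots of the denominator: z^2 + 6/5z + 8/25 = 0.
Quadratic formula: z = [-(6/5) +/- sqrt((6/5)^2 - 4*(8/25))] / 2
Discriminant = 36/25 - 32/25 = 4/25; sqrt = 2/5.
z = (-6/5 +/- 2/5) / 2 => z = -2/5 or z = -4/5.
|p1| = 2/5, |p2| = 4/5.
For BIBO stability, all poles must lie inside the unit circle (|p| < 1).
System is STABLE since both |p| < 1.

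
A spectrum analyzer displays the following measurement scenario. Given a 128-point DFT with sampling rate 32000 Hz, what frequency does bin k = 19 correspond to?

The frequency of DFT bin k is: f_k = k * f_s / N
f_19 = 19 * 32000 / 128 = 4750 Hz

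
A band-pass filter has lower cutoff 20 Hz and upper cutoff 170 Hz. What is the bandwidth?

Bandwidth = f_high - f_low
= 170 Hz - 20 Hz = 150 Hz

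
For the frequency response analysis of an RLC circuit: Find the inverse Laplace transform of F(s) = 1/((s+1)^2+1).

Standard pair: w/((s+a)^2+w^2) <-> e^(-at)*sin(wt)*u(t)
With a=1, w=1: f(t) = e^(-t)*sin(t)*u(t)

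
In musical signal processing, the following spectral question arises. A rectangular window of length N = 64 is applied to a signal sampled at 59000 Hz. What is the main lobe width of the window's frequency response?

For a rectangular window of length N,
the main lobe width in frequency is 2*f_s/N.
= 2*59000/64 = 7375/4 Hz
This determines the minimum frequency separation for resolving two sinusoids.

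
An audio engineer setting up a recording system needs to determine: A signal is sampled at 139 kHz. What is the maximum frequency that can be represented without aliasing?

The maximum frequency that can be represented without aliasing
is the Nyquist frequency: f_max = f_s / 2 = 139 kHz / 2 = 139/2 kHz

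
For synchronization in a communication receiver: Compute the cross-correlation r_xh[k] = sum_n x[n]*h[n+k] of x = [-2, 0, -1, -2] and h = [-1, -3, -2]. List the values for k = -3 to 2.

Both sequences indexed from 0 and zero outside their support.
Lags with overlap: k = -3 to 2.
  r_xh[-3] = x[3]*h[0] = 2
  r_xh[-2] = x[2]*h[0] + x[3]*h[1] = 7
  r_xh[-1] = x[1]*h[0] + x[2]*h[1] + x[3]*h[2] = 7
  r_xh[0] = x[0]*h[0] + x[1]*h[1] + x[2]*h[2] = 4
  r_xh[1] = x[0]*h[1] + x[1]*h[2] = 6
  r_xh[2] = x[0]*h[2] = 4
r_xh = [2, 7, 7, 4, 6, 4] (for k = -3, ..., 2)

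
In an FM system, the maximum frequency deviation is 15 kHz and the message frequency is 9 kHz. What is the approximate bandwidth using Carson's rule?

Carson's rule: BW = 2*(delta_f + f_m)
= 2*(15 + 9) kHz = 48 kHz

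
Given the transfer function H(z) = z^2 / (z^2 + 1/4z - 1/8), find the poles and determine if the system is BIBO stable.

Poles are roots of the denominator: z^2 + 1/4z - 1/8 = 0.
Quadratic formula: z = [-(1/4) +/- sqrt((1/4)^2 - 4*(-1/8))] / 2
Discriminant = 1/16 + 1/2 = 9/16; sqrt = 3/4.
z = (-1/4 +/- 3/4) / 2 => z = 1/4 or z = -1/2.
|p1| = 1/2, |p2| = 1/4.
For BIBO stability, all poles must lie inside the unit circle (|p| < 1).
System is STABLE since both |p| < 1.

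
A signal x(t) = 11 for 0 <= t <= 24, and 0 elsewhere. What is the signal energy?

Energy = integral of |x(t)|^2 dt over the signal duration
= 11^2 * 24 = 121 * 24 = 2904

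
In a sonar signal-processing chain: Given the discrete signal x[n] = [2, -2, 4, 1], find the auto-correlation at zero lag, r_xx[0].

The auto-correlation at zero lag r_xx[0] equals the signal energy.
r_xx[0] = sum of x[n]^2 = 2^2 + (-2)^2 + 4^2 + 1^2
= 4 + 4 + 16 + 1 = 25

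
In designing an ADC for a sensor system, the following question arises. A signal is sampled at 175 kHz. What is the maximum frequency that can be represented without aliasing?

The maximum frequency that can be represented without aliasing
is the Nyquist frequency: f_max = f_s / 2 = 175 kHz / 2 = 175/2 kHz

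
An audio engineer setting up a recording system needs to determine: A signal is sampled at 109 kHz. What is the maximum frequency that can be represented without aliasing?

The maximum frequency that can be represented without aliasing
is the Nyquist frequency: f_max = f_s / 2 = 109 kHz / 2 = 109/2 kHz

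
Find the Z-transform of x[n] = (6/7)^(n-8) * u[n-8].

Time-shifting property: if X(z) = Z{x[n]}, then Z{x[n-d]} = z^(-d) * X(z)
X(z) = z/(z - 6/7) for x[n] = (6/7)^n * u[n]
Z{x[n-8]} = z^(-8) * z/(z - 6/7) = z^(-7)/(z - 6/7)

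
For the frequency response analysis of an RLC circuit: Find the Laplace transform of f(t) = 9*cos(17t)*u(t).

Standard pair: cos(wt)*u(t) <-> s/(s^2+w^2)
With w = 17: L{9*cos(17t)*u(t)} = 9s/(s^2+289)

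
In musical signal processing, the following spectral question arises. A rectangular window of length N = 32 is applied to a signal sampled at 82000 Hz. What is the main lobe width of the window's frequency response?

For a rectangular window of length N,
the main lobe width in frequency is 2*f_s/N.
= 2*82000/32 = 5125 Hz
This determines the minimum frequency separation for resolving two sinusoids.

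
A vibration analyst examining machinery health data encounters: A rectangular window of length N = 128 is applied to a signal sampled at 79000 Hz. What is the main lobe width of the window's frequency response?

For a rectangular window of length N,
the main lobe width in frequency is 2*f_s/N.
= 2*79000/128 = 9875/8 Hz
This determines the minimum frequency separation for resolving two sinusoids.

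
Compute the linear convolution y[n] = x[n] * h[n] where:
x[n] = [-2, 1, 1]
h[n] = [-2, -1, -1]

y[n] = sum_k x[k]*h[n-k]. Output length = len(x) + len(h) - 1 = 3 + 3 - 1 = 5.
y[0] = -2*-2 = 4
y[1] = 1*-2 + -2*-1 = 0
y[2] = 1*-2 + 1*-1 + -2*-1 = -1
y[3] = 1*-1 + 1*-1 = -2
y[4] = 1*-1 = -1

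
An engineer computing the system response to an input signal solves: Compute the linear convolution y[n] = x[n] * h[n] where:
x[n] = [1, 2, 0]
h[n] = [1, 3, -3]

y[n] = sum_k x[k]*h[n-k]. Output length = len(x) + len(h) - 1 = 3 + 3 - 1 = 5.
y[0] = 1*1 = 1
y[1] = 2*1 + 1*3 = 5
y[2] = 0*1 + 2*3 + 1*-3 = 3
y[3] = 0*3 + 2*-3 = -6
y[4] = 0*-3 = 0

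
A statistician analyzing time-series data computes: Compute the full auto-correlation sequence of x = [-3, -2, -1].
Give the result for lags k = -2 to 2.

r_xx[k] = sum_m x[m]*x[m+k], indexed from 0, for k = -2 to 2:
  r_xx[-2] = x[2]*x[0] = 3
  r_xx[-1] = x[1]*x[0] + x[2]*x[1] = 8
  r_xx[0] = x[0]*x[0] + x[1]*x[1] + x[2]*x[2] = 14
  r_xx[1] = x[0]*x[1] + x[1]*x[2] = 8
  r_xx[2] = x[0]*x[2] = 3
r_xx = [3, 8, 14, 8, 3]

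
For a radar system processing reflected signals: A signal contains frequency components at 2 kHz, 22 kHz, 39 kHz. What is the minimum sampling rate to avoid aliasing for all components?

The highest frequency component is f_max = 39 kHz.
Nyquist rate = 2 * f_max = 2 * 39 kHz = 78 kHz.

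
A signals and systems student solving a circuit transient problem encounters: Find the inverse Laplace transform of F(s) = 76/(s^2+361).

Standard pair: w/(s^2+w^2) <-> sin(wt)*u(t)
Recognize w^2 = 361, so w = 19; numerator 76 = 4*19.
f(t) = 4*sin(19t)*u(t)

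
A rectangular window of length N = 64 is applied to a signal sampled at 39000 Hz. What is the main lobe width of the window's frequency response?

For a rectangular window of length N,
the main lobe width in frequency is 2*f_s/N.
= 2*39000/64 = 4875/4 Hz
This determines the minimum frequency separation for resolving two sinusoids.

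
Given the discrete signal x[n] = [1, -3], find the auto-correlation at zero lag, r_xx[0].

The auto-correlation at zero lag r_xx[0] equals the signal energy.
r_xx[0] = sum of x[n]^2 = 1^2 + (-3)^2
= 1 + 9 = 10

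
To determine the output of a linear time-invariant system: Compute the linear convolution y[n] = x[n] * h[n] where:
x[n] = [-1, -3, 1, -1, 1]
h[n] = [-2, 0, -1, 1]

y[n] = sum_k x[k]*h[n-k]. Output length = len(x) + len(h) - 1 = 5 + 4 - 1 = 8.
y[0] = -1*-2 = 2
y[1] = -3*-2 + -1*0 = 6
y[2] = 1*-2 + -3*0 + -1*-1 = -1
y[3] = -1*-2 + 1*0 + -3*-1 + -1*1 = 4
y[4] = 1*-2 + -1*0 + 1*-1 + -3*1 = -6
y[5] = 1*0 + -1*-1 + 1*1 = 2
y[6] = 1*-1 + -1*1 = -2
y[7] = 1*1 = 1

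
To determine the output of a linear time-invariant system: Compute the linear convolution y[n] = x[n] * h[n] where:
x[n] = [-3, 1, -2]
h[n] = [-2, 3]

y[n] = sum_k x[k]*h[n-k]. Output length = len(x) + len(h) - 1 = 3 + 2 - 1 = 4.
y[0] = -3*-2 = 6
y[1] = 1*-2 + -3*3 = -11
y[2] = -2*-2 + 1*3 = 7
y[3] = -2*3 = -6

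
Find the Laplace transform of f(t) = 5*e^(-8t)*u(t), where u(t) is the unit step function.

Standard Laplace transform pair:
e^(-at)*u(t) <-> 1/(s+a)
With a = 8: L{5*e^(-8t)*u(t)} = 5/(s+8), ROC: Re(s) > -8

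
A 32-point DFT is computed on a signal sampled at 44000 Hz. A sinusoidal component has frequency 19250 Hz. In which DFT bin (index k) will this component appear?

DFT frequency resolution = f_s/N = 44000/32 = 1375 Hz
Bin index k = f_signal / resolution = 19250 / 1375 = 14
The signal frequency 19250 Hz falls in DFT bin k = 14.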